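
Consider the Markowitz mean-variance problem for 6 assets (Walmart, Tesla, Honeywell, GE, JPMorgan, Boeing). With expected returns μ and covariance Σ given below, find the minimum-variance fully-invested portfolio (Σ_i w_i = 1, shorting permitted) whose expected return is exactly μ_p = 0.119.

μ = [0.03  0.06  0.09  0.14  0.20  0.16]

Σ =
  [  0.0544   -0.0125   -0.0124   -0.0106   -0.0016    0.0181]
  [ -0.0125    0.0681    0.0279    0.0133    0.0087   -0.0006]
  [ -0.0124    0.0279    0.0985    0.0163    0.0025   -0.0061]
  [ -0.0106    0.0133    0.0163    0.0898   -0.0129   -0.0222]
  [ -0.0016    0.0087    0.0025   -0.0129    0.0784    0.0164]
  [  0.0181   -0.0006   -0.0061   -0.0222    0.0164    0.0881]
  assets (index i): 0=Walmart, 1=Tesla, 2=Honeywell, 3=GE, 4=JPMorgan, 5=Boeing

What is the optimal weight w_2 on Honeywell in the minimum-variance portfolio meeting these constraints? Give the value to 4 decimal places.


0.0931

g=Σ⁻¹μ = [0.6069  -0.0463  0.6661  2.3403  2.5447  1.8533]
h=Σ⁻¹𝟙 = [23.1039  11.4393  7.6106  14.6883  12.3292  8.6151]
a=μᵀg=1.208488  b=𝟙ᵀg=7.965039  c=𝟙ᵀh=77.786315  D=ac−b²=30.561998
λ₁=(c·0.119−b)/D = (77.786315·0.119−7.965039)/30.561998 = 0.042259
λ₂=(a−b·0.119)/D = (1.208488−7.965039·0.119)/30.561998 = 0.008529
w* = 0.042259·g + 0.008529·h:
  w_0 = 0.042259·0.6069 + 0.008529·23.1039 = 0.2227  (Walmart)
  w_1 = 0.042259·-0.0463 + 0.008529·11.4393 = 0.0956  (Tesla)
  w_2 = 0.042259·0.6661 + 0.008529·7.6106 = 0.0931  (Honeywell)
  w_3 = 0.042259·2.3403 + 0.008529·14.6883 = 0.2242  (GE)
  w_4 = 0.042259·2.5447 + 0.008529·12.3292 = 0.2127  (JPMorgan)
  w_5 = 0.042259·1.8533 + 0.008529·8.6151 = 0.1518  (Boeing)
Σw_i=1.0000  μᵀw=0.1190
σ²=wᵀΣw=λ₁·μ_p+λ₂ = 0.042259·0.119 + 0.008529 = 0.013557 ≈ 0.0136


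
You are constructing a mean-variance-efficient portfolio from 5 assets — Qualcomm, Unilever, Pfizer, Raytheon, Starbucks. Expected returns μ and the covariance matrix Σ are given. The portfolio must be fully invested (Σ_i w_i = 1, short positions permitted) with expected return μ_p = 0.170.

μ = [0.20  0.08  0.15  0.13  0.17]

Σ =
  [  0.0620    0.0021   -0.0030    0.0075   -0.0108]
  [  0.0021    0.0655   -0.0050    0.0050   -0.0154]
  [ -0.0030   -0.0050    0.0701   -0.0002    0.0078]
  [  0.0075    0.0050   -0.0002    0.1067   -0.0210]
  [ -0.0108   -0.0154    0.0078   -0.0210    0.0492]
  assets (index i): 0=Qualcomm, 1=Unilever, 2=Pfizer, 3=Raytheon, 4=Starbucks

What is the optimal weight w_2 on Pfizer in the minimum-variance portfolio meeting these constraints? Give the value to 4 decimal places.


p=Σ⁻¹μ = [3.9781  2.4080  1.8628  1.9340  5.6124]
q=Σ⁻¹𝟙 = [20.5457  22.9743  12.8232  13.9504  35.9479]
a=μᵀp=2.473201  b=𝟙ᵀp=15.795241  c=𝟙ᵀq=106.241379  D=ac−b²=13.266635
λ₁=(c·0.170−b)/D = (106.241379·0.170−15.795241)/13.266635 = 0.170789
λ₂=(a−b·0.170)/D = (2.473201−15.795241·0.170)/13.266635 = -0.015979
w* = 0.170789·p + -0.015979·q:
  w_0 = 0.170789·3.9781 + -0.015979·20.5457 = 0.3511  (Qualcomm)
  w_1 = 0.170789·2.4080 + -0.015979·22.9743 = 0.0441  (Unilever)
  w_2 = 0.170789·1.8628 + -0.015979·12.8232 = 0.1132  (Pfizer)
  w_3 = 0.170789·1.9340 + -0.015979·13.9504 = 0.1074  (Raytheon)
  w_4 = 0.170789·5.6124 + -0.015979·35.9479 = 0.3841  (Starbucks)
Σw_i=1.0000  μᵀw=0.1700
σ²=wᵀΣw=λ₁·μ_p+λ₂ = 0.170789·0.170 + -0.015979 = 0.013055 ≈ 0.0131

0.1132


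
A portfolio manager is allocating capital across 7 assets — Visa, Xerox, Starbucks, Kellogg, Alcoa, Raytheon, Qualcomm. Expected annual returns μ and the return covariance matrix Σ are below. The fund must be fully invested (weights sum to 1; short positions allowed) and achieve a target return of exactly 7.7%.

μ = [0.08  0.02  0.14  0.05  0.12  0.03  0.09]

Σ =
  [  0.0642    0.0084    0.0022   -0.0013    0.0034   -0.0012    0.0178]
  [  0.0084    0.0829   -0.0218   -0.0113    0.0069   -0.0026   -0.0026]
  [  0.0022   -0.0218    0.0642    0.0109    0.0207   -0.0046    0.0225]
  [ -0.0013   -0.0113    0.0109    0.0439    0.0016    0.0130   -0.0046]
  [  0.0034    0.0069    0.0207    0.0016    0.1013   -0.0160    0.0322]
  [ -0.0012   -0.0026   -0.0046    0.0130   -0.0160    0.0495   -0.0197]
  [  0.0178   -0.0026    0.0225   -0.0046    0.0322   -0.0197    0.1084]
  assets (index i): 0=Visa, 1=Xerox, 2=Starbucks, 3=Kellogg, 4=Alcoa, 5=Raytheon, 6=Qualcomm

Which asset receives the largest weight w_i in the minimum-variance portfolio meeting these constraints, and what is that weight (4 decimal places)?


Starbucks (0.2474)

u=Σ⁻¹μ = [1.0024  0.7277  2.0465  0.5305  0.7644  1.0649  0.2473]
v=Σ⁻¹𝟙 = [11.0145  17.8193  15.2109  17.6221  6.0810  23.2840  7.8596]
a=μᵀu=0.553718  b=𝟙ᵀu=6.383769  c=𝟙ᵀv=98.891313  D=ac−b²=14.005372
λ₁=(c·0.077−b)/D = (98.891313·0.077−6.383769)/14.005372 = 0.087885
λ₂=(a−b·0.077)/D = (0.553718−6.383769·0.077)/14.005372 = 0.004439
w* = 0.087885·u + 0.004439·v:
  w_0 = 0.087885·1.0024 + 0.004439·11.0145 = 0.1370  (Visa)
  w_1 = 0.087885·0.7277 + 0.004439·17.8193 = 0.1431  (Xerox)
  w_2 = 0.087885·2.0465 + 0.004439·15.2109 = 0.2474  (Starbucks)
  w_3 = 0.087885·0.5305 + 0.004439·17.6221 = 0.1248  (Kellogg)
  w_4 = 0.087885·0.7644 + 0.004439·6.0810 = 0.0942  (Alcoa)
  w_5 = 0.087885·1.0649 + 0.004439·23.2840 = 0.1969  (Raytheon)
  w_6 = 0.087885·0.2473 + 0.004439·7.8596 = 0.0566  (Qualcomm)
Σw_i=1.0000  μᵀw=0.0770
σ²=wᵀΣw=λ₁·μ_p+λ₂ = 0.087885·0.077 + 0.004439 = 0.011206 ≈ 0.0112


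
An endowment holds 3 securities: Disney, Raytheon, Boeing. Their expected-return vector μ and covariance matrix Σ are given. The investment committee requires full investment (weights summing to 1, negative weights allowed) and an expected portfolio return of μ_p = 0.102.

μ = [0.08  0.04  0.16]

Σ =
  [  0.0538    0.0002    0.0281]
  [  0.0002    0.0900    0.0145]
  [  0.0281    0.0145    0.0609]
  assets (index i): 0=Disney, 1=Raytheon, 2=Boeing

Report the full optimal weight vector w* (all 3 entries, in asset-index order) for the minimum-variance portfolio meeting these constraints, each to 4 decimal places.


0.3659  0.2394  0.3947

u=Σ⁻¹μ = [0.1566  0.0337  2.5470]
v=Σ⁻¹𝟙 = [14.7648  9.9106  7.2480]
a=μᵀu=0.421392  b=𝟙ᵀu=2.737294  c=𝟙ᵀv=31.923429  D=ac−b²=5.959504
λ₁=(c·0.102−b)/D = (31.923429·0.102−2.737294)/5.959504 = 0.087070
λ₂=(a−b·0.102)/D = (0.421392−2.737294·0.102)/5.959504 = 0.023859
w* = 0.087070·u + 0.023859·v:
  w_0 = 0.087070·0.1566 + 0.023859·14.7648 = 0.3659  (Disney)
  w_1 = 0.087070·0.0337 + 0.023859·9.9106 = 0.2394  (Raytheon)
  w_2 = 0.087070·2.5470 + 0.023859·7.2480 = 0.3947  (Boeing)
Σw_i=1.0000  μᵀw=0.1020
σ²=wᵀΣw=λ₁·μ_p+λ₂ = 0.087070·0.102 + 0.023859 = 0.032740 ≈ 0.0327


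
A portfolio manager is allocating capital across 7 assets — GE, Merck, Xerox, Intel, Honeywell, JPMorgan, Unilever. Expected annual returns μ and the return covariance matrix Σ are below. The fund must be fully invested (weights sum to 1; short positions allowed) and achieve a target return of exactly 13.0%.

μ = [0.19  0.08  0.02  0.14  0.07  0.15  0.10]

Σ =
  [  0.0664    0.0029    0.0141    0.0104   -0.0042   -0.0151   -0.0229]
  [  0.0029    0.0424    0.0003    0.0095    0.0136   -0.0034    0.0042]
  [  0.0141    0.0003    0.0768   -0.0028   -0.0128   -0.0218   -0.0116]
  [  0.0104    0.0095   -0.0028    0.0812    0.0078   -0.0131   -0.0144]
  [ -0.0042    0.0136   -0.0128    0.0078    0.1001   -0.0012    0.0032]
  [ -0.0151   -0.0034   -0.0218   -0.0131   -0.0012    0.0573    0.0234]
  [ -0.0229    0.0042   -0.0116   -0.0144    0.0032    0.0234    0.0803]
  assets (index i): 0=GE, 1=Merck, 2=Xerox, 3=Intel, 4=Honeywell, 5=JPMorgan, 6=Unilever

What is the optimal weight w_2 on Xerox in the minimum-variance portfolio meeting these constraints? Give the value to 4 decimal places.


p=Σ⁻¹μ = [3.7519  1.1072  1.1073  2.0023  0.6873  3.9081  1.6102]
q=Σ⁻¹𝟙 = [19.5352  16.5043  22.2228  14.9786  10.1566  29.9892  13.9136]
a=μᵀp=1.899233  b=𝟙ᵀp=14.174184  c=𝟙ᵀq=127.300200  D=ac−b²=40.865300
λ₁=(c·0.130−b)/D = (127.300200·0.130−14.174184)/40.865300 = 0.058114
λ₂=(a−b·0.130)/D = (1.899233−14.174184·0.130)/40.865300 = 0.001385
w* = 0.058114·p + 0.001385·q:
  w_0 = 0.058114·3.7519 + 0.001385·19.5352 = 0.2451  (GE)
  w_1 = 0.058114·1.1072 + 0.001385·16.5043 = 0.0872  (Merck)
  w_2 = 0.058114·1.1073 + 0.001385·22.2228 = 0.0951  (Xerox)
  w_3 = 0.058114·2.0023 + 0.001385·14.9786 = 0.1371  (Intel)
  w_4 = 0.058114·0.6873 + 0.001385·10.1566 = 0.0540  (Honeywell)
  w_5 = 0.058114·3.9081 + 0.001385·29.9892 = 0.2686  (JPMorgan)
  w_6 = 0.058114·1.6102 + 0.001385·13.9136 = 0.1128  (Unilever)
Σw_i=1.0000  μᵀw=0.1300
σ²=wᵀΣw=λ₁·μ_p+λ₂ = 0.058114·0.130 + 0.001385 = 0.008940 ≈ 0.0089

0.0951


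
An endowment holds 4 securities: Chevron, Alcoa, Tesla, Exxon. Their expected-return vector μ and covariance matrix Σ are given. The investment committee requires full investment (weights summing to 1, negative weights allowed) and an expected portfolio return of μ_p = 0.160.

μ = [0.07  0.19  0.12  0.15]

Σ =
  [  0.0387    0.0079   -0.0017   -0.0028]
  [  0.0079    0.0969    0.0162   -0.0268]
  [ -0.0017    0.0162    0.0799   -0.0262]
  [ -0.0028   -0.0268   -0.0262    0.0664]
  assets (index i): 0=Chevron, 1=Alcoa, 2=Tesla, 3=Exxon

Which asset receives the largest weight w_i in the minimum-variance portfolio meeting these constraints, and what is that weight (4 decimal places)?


u=Σ⁻¹μ = [1.6957  2.6181  2.4326  4.3471]
v=Σ⁻¹𝟙 = [26.2005  12.9341  20.0585  29.3001]
a=μᵀu=1.560123  b=𝟙ᵀu=11.093540  c=𝟙ᵀv=88.493161  D=ac−b²=14.993582
λ₁=(c·0.160−b)/D = (88.493161·0.160−11.093540)/14.993582 = 0.204445
λ₂=(a−b·0.160)/D = (1.560123−11.093540·0.160)/14.993582 = -0.014329
w* = 0.204445·u + -0.014329·v:
  w_0 = 0.204445·1.6957 + -0.014329·26.2005 = -0.0287  (Chevron)
  w_1 = 0.204445·2.6181 + -0.014329·12.9341 = 0.3499  (Alcoa)
  w_2 = 0.204445·2.4326 + -0.014329·20.0585 = 0.2099  (Tesla)
  w_3 = 0.204445·4.3471 + -0.014329·29.3001 = 0.4689  (Exxon)
Σw_i=1.0000  μᵀw=0.1600
σ²=wᵀΣw=λ₁·μ_p+λ₂ = 0.204445·0.160 + -0.014329 = 0.018382 ≈ 0.0184

Exxon (0.4689)


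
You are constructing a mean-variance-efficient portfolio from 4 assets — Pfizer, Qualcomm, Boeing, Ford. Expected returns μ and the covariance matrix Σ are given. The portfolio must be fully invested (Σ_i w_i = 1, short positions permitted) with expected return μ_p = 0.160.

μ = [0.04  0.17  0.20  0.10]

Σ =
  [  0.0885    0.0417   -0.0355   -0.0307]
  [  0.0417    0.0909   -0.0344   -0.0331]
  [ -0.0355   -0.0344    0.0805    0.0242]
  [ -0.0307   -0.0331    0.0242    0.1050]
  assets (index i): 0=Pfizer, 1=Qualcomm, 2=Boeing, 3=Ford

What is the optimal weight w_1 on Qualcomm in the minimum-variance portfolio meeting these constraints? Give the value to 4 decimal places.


u=Σ⁻¹μ = [0.8826  3.4620  3.9337  1.3952]
v=Σ⁻¹𝟙 = [17.6445  16.9873  23.0349  14.7288]
a=μᵀu=1.550097  b=𝟙ᵀu=9.673476  c=𝟙ᵀv=72.395500  D=ac−b²=18.643873
λ₁=(c·0.160−b)/D = (72.395500·0.160−9.673476)/18.643873 = 0.102436
λ₂=(a−b·0.160)/D = (1.550097−9.673476·0.160)/18.643873 = 0.000126
w* = 0.102436·u + 0.000126·v:
  w_0 = 0.102436·0.8826 + 0.000126·17.6445 = 0.0926  (Pfizer)
  w_1 = 0.102436·3.4620 + 0.000126·16.9873 = 0.3568  (Qualcomm)
  w_2 = 0.102436·3.9337 + 0.000126·23.0349 = 0.4058  (Boeing)
  w_3 = 0.102436·1.3952 + 0.000126·14.7288 = 0.1448  (Ford)
Σw_i=1.0000  μᵀw=0.1600
σ²=wᵀΣw=λ₁·μ_p+λ₂ = 0.102436·0.160 + 0.000126 = 0.016515 ≈ 0.0165

0.3568


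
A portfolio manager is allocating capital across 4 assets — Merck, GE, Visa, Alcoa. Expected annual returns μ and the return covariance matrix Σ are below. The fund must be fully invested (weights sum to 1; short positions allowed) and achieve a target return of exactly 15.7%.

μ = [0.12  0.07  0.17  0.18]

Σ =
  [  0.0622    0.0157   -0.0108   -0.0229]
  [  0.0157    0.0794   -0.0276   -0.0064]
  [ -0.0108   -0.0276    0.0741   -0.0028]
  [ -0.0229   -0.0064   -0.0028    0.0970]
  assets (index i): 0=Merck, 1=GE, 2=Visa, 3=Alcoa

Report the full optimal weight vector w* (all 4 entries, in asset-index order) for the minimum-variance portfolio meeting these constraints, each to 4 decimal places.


0.3042  0.0112  0.3515  0.3331

x=Σ⁻¹μ = [3.1408  1.7008  3.4917  2.8102]
y=Σ⁻¹𝟙 = [22.1285  17.9933  24.0805  17.4157]
a=μᵀx=1.595370  b=𝟙ᵀx=11.143474  c=𝟙ᵀy=81.618057  D=ac−b²=6.034002
λ₁=(c·0.157−b)/D = (81.618057·0.157−11.143474)/6.034002 = 0.276858
λ₂=(a−b·0.157)/D = (1.595370−11.143474·0.157)/6.034002 = -0.025548
w* = 0.276858·x + -0.025548·y:
  w_0 = 0.276858·3.1408 + -0.025548·22.1285 = 0.3042  (Merck)
  w_1 = 0.276858·1.7008 + -0.025548·17.9933 = 0.0112  (GE)
  w_2 = 0.276858·3.4917 + -0.025548·24.0805 = 0.3515  (Visa)
  w_3 = 0.276858·2.8102 + -0.025548·17.4157 = 0.3331  (Alcoa)
Σw_i=1.0000  μᵀw=0.1570
σ²=wᵀΣw=λ₁·μ_p+λ₂ = 0.276858·0.157 + -0.025548 = 0.017919 ≈ 0.0179


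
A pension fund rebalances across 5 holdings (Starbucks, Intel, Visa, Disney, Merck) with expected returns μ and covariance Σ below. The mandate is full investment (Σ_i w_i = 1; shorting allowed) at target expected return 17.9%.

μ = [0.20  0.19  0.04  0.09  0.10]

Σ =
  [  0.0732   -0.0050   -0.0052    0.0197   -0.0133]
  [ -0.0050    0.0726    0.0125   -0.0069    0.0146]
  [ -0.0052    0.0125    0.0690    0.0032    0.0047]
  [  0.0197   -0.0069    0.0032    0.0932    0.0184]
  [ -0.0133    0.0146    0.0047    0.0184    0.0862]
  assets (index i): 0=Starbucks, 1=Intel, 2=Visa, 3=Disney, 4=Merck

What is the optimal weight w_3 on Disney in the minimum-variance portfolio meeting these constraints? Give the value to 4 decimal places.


0.0259

u=Σ⁻¹μ = [3.0543  2.5857  0.2521  0.2818  1.1195]
v=Σ⁻¹𝟙 = [15.6122  11.1694  12.6826  5.8100  10.1863]
a=μᵀu=1.249543  b=𝟙ᵀu=7.293469  c=𝟙ᵀv=55.460545  D=ac−b²=16.105670
λ₁=(c·0.179−b)/D = (55.460545·0.179−7.293469)/16.105670 = 0.163543
λ₂=(a−b·0.179)/D = (1.249543−7.293469·0.179)/16.105670 = -0.003476
w* = 0.163543·u + -0.003476·v:
  w_0 = 0.163543·3.0543 + -0.003476·15.6122 = 0.4452  (Starbucks)
  w_1 = 0.163543·2.5857 + -0.003476·11.1694 = 0.3840  (Intel)
  w_2 = 0.163543·0.2521 + -0.003476·12.6826 = -0.0029  (Visa)
  w_3 = 0.163543·0.2818 + -0.003476·5.8100 = 0.0259  (Disney)
  w_4 = 0.163543·1.1195 + -0.003476·10.1863 = 0.1477  (Merck)
Σw_i=1.0000  μᵀw=0.1790
σ²=wᵀΣw=λ₁·μ_p+λ₂ = 0.163543·0.179 + -0.003476 = 0.025798 ≈ 0.0258


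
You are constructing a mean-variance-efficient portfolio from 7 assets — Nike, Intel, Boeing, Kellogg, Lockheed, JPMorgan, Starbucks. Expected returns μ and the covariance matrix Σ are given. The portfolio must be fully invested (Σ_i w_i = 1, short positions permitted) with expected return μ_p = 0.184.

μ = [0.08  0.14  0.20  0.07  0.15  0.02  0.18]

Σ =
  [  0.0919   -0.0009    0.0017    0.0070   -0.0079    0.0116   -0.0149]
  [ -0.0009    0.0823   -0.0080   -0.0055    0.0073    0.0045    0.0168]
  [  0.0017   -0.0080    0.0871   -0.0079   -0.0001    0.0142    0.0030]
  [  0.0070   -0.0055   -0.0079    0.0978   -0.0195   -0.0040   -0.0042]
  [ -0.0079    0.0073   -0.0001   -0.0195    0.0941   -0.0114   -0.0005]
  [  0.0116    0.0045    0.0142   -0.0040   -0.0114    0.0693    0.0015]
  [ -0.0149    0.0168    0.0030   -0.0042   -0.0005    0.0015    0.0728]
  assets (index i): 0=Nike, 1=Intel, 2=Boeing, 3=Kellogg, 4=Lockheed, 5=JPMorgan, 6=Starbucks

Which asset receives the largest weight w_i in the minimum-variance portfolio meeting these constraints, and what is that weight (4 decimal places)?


u=Σ⁻¹μ = [1.3105  1.3998  2.4741  1.3692  1.8712  -0.1940  2.4116]
v=Σ⁻¹𝟙 = [11.6640  9.3573  10.9248  15.0487  15.6323  12.7636  14.2265]
a=μᵀu=1.602359  b=𝟙ᵀu=10.642407  c=𝟙ᵀv=89.617242  D=ac−b²=30.338180
λ₁=(c·0.184−b)/D = (89.617242·0.184−10.642407)/30.338180 = 0.192733
λ₂=(a−b·0.184)/D = (1.602359−10.642407·0.184)/30.338180 = -0.011729
w* = 0.192733·u + -0.011729·v:
  w_0 = 0.192733·1.3105 + -0.011729·11.6640 = 0.1158  (Nike)
  w_1 = 0.192733·1.3998 + -0.011729·9.3573 = 0.1600  (Intel)
  w_2 = 0.192733·2.4741 + -0.011729·10.9248 = 0.3487  (Boeing)
  w_3 = 0.192733·1.3692 + -0.011729·15.0487 = 0.0874  (Kellogg)
  w_4 = 0.192733·1.8712 + -0.011729·15.6323 = 0.1773  (Lockheed)
  w_5 = 0.192733·-0.1940 + -0.011729·12.7636 = -0.1871  (JPMorgan)
  w_6 = 0.192733·2.4116 + -0.011729·14.2265 = 0.2979  (Starbucks)
Σw_i=1.0000  μᵀw=0.1840
σ²=wᵀΣw=λ₁·μ_p+λ₂ = 0.192733·0.184 + -0.011729 = 0.023734 ≈ 0.0237

Boeing (0.3487)


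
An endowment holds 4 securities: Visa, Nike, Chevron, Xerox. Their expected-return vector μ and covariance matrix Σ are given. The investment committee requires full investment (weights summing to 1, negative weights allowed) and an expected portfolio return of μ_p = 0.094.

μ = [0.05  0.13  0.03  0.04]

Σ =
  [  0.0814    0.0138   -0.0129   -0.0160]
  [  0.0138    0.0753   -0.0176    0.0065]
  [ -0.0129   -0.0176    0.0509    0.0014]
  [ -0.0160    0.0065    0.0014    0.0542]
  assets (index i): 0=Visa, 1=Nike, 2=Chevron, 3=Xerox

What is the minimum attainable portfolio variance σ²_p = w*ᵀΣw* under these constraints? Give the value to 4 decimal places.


g=Σ⁻¹μ = [0.6472  1.8733  1.3828  0.6687]
h=Σ⁻¹𝟙 = [18.5640  14.7780  28.8721  21.4123]
a=μᵀg=0.344120  b=𝟙ᵀg=4.572001  c=𝟙ᵀh=83.626477  D=ac−b²=7.874370
λ₁=(c·0.094−b)/D = (83.626477·0.094−4.572001)/7.874370 = 0.417670
λ₂=(a−b·0.094)/D = (0.344120−4.572001·0.094)/7.874370 = -0.010877
w* = 0.417670·g + -0.010877·h:
  w_0 = 0.417670·0.6472 + -0.010877·18.5640 = 0.0684  (Visa)
  w_1 = 0.417670·1.8733 + -0.010877·14.7780 = 0.6217  (Nike)
  w_2 = 0.417670·1.3828 + -0.010877·28.8721 = 0.2635  (Chevron)
  w_3 = 0.417670·0.6687 + -0.010877·21.4123 = 0.0464  (Xerox)
Σw_i=1.0000  μᵀw=0.0940
σ²=wᵀΣw=λ₁·μ_p+λ₂ = 0.417670·0.094 + -0.010877 = 0.028384 ≈ 0.0284

0.0284


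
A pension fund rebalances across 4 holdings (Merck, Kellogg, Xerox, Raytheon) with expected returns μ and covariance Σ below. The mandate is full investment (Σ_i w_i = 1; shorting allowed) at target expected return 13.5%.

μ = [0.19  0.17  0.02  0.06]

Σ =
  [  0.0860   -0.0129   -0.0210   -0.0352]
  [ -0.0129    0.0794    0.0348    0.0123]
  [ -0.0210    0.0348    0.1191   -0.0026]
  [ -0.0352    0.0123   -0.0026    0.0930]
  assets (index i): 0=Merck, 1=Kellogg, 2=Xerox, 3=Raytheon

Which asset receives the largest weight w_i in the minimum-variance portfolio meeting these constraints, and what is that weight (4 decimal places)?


Merck (0.4096)

g=Σ⁻¹μ = [3.2195  2.3934  0.0701  1.5491]
h=Σ⁻¹𝟙 = [23.0861  8.9724  10.2511  18.5906]
a=μᵀg=1.112936  b=𝟙ᵀg=7.232124  c=𝟙ᵀh=60.900162  D=ac−b²=15.474359
λ₁=(c·0.135−b)/D = (60.900162·0.135−7.232124)/15.474359 = 0.063938
λ₂=(a−b·0.135)/D = (1.112936−7.232124·0.135)/15.474359 = 0.008827
w* = 0.063938·g + 0.008827·h:
  w_0 = 0.063938·3.2195 + 0.008827·23.0861 = 0.4096  (Merck)
  w_1 = 0.063938·2.3934 + 0.008827·8.9724 = 0.2322  (Kellogg)
  w_2 = 0.063938·0.0701 + 0.008827·10.2511 = 0.0950  (Xerox)
  w_3 = 0.063938·1.5491 + 0.008827·18.5906 = 0.2632  (Raytheon)
Σw_i=1.0000  μᵀw=0.1350
σ²=wᵀΣw=λ₁·μ_p+λ₂ = 0.063938·0.135 + 0.008827 = 0.017459 ≈ 0.0175


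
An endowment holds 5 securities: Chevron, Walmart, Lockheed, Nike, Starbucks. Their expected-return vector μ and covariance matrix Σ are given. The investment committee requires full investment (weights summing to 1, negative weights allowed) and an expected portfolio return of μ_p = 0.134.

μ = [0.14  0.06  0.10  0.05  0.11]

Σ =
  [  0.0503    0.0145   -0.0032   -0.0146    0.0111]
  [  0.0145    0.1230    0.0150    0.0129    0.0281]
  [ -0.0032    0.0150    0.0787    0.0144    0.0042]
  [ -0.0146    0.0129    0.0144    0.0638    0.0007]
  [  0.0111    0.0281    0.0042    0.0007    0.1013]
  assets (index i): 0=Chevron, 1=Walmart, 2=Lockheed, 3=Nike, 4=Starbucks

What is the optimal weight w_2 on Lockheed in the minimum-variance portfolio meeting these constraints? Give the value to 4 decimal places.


0.2472

x=Σ⁻¹μ = [3.1641  -0.3436  1.1853  1.3012  0.7763]
y=Σ⁻¹𝟙 = [24.3663  0.6028  9.7869  18.8478  6.4985]
a=μᵀx=0.691346  b=𝟙ᵀx=6.083358  c=𝟙ᵀy=60.102248  D=ac−b²=4.544234
λ₁=(c·0.134−b)/D = (60.102248·0.134−6.083358)/4.544234 = 0.433592
λ₂=(a−b·0.134)/D = (0.691346−6.083358·0.134)/4.544234 = -0.027248
w* = 0.433592·x + -0.027248·y:
  w_0 = 0.433592·3.1641 + -0.027248·24.3663 = 0.7080  (Chevron)
  w_1 = 0.433592·-0.3436 + -0.027248·0.6028 = -0.1654  (Walmart)
  w_2 = 0.433592·1.1853 + -0.027248·9.7869 = 0.2472  (Lockheed)
  w_3 = 0.433592·1.3012 + -0.027248·18.8478 = 0.0506  (Nike)
  w_4 = 0.433592·0.7763 + -0.027248·6.4985 = 0.1595  (Starbucks)
Σw_i=1.0000  μᵀw=0.1340
σ²=wᵀΣw=λ₁·μ_p+λ₂ = 0.433592·0.134 + -0.027248 = 0.030853 ≈ 0.0309


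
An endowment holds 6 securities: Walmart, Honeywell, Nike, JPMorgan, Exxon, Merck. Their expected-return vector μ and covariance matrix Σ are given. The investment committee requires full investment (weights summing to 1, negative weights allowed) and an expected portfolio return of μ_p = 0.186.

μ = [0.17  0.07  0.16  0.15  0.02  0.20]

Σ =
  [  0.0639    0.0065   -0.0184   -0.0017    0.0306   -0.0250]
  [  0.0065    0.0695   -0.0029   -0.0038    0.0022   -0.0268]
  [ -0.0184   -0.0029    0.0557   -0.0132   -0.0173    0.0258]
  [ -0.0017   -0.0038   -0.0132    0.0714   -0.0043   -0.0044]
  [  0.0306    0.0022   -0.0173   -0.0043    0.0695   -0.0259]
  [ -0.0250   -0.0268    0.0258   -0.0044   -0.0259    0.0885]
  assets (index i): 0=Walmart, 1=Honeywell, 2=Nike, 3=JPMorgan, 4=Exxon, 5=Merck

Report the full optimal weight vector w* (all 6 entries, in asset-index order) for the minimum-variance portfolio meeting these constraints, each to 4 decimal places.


g=Σ⁻¹μ = [4.7114  2.2289  3.9121  3.3057  0.6141  3.4693]
h=Σ⁻¹𝟙 = [20.6932  23.3596  27.3038  23.5576  21.6487  23.7660]
a=μᵀg=2.784889  b=𝟙ᵀg=18.241439  c=𝟙ᵀh=140.328972  D=ac−b²=58.050558
λ₁=(c·0.186−b)/D = (140.328972·0.186−18.241439)/58.050558 = 0.135395
λ₂=(a−b·0.186)/D = (2.784889−18.241439·0.186)/58.050558 = -0.010474
w* = 0.135395·g + -0.010474·h:
  w_0 = 0.135395·4.7114 + -0.010474·20.6932 = 0.4212  (Walmart)
  w_1 = 0.135395·2.2289 + -0.010474·23.3596 = 0.0571  (Honeywell)
  w_2 = 0.135395·3.9121 + -0.010474·27.3038 = 0.2437  (Nike)
  w_3 = 0.135395·3.3057 + -0.010474·23.5576 = 0.2008  (JPMorgan)
  w_4 = 0.135395·0.6141 + -0.010474·21.6487 = -0.1436  (Exxon)
  w_5 = 0.135395·3.4693 + -0.010474·23.7660 = 0.2208  (Merck)
Σw_i=1.0000  μᵀw=0.1860
σ²=wᵀΣw=λ₁·μ_p+λ₂ = 0.135395·0.186 + -0.010474 = 0.014710 ≈ 0.0147

0.4212  0.0571  0.2437  0.2008  -0.1436  0.2208


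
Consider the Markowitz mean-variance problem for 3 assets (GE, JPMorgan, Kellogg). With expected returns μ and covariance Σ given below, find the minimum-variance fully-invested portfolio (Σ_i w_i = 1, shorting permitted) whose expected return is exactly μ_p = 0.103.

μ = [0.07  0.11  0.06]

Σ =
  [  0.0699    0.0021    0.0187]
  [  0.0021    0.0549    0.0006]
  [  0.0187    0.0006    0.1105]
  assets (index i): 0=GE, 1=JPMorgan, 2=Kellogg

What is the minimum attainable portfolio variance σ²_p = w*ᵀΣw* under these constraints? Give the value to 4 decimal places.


0.0401

g=Σ⁻¹μ = [0.8379  1.9673  0.3905]
h=Σ⁻¹𝟙 = [11.9192  17.6832  6.9367]
a=μᵀg=0.298486  b=𝟙ᵀg=3.195694  c=𝟙ᵀh=36.539033  D=ac−b²=0.693949
λ₁=(c·0.103−b)/D = (36.539033·0.103−3.195694)/0.693949 = 0.818255
λ₂=(a−b·0.103)/D = (0.298486−3.195694·0.103)/0.693949 = -0.044196
w* = 0.818255·g + -0.044196·h:
  w_0 = 0.818255·0.8379 + -0.044196·11.9192 = 0.1588  (GE)
  w_1 = 0.818255·1.9673 + -0.044196·17.6832 = 0.8282  (JPMorgan)
  w_2 = 0.818255·0.3905 + -0.044196·6.9367 = 0.0130  (Kellogg)
Σw_i=1.0000  μᵀw=0.1030
σ²=wᵀΣw=λ₁·μ_p+λ₂ = 0.818255·0.103 + -0.044196 = 0.040084 ≈ 0.0401


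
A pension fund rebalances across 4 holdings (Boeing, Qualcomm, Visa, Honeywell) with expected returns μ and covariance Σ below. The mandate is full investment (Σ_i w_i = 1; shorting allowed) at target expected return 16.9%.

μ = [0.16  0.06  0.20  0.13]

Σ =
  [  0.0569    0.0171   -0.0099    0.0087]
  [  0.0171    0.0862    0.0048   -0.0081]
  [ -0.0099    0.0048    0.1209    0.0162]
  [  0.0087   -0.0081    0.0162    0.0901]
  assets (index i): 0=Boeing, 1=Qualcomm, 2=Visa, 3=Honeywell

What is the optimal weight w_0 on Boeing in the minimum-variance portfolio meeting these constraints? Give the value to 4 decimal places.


x=Σ⁻¹μ = [2.9663  0.0878  1.7806  0.8442]
y=Σ⁻¹𝟙 = [14.8415  9.0673  7.9129  9.0581]
a=μᵀx=0.945727  b=𝟙ᵀx=5.678806  c=𝟙ᵀy=40.879759  D=ac−b²=6.412270
λ₁=(c·0.169−b)/D = (40.879759·0.169−5.678806)/6.412270 = 0.191800
λ₂=(a−b·0.169)/D = (0.945727−5.678806·0.169)/6.412270 = -0.002182
w* = 0.191800·x + -0.002182·y:
  w_0 = 0.191800·2.9663 + -0.002182·14.8415 = 0.5366  (Boeing)
  w_1 = 0.191800·0.0878 + -0.002182·9.0673 = -0.0029  (Qualcomm)
  w_2 = 0.191800·1.7806 + -0.002182·7.9129 = 0.3242  (Visa)
  w_3 = 0.191800·0.8442 + -0.002182·9.0581 = 0.1421  (Honeywell)
Σw_i=1.0000  μᵀw=0.1690
σ²=wᵀΣw=λ₁·μ_p+λ₂ = 0.191800·0.169 + -0.002182 = 0.030232 ≈ 0.0302

0.5366


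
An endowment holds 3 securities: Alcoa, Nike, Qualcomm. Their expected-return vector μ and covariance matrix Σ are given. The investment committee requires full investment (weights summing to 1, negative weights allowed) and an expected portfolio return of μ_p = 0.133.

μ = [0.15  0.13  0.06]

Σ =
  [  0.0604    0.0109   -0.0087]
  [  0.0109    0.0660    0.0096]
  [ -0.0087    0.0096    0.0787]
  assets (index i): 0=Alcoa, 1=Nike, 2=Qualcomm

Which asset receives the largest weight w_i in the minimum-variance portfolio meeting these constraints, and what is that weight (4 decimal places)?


Alcoa (0.5470)

p=Σ⁻¹μ = [2.3413  1.4604  0.8431]
q=Σ⁻¹𝟙 = [16.5739  10.4856  13.2596]
a=μᵀp=0.591635  b=𝟙ᵀp=4.644798  c=𝟙ᵀq=40.319169  D=ac−b²=2.280095
λ₁=(c·0.133−b)/D = (40.319169·0.133−4.644798)/2.280095 = 0.314746
λ₂=(a−b·0.133)/D = (0.591635−4.644798·0.133)/2.280095 = -0.011457
w* = 0.314746·p + -0.011457·q:
  w_0 = 0.314746·2.3413 + -0.011457·16.5739 = 0.5470  (Alcoa)
  w_1 = 0.314746·1.4604 + -0.011457·10.4856 = 0.3395  (Nike)
  w_2 = 0.314746·0.8431 + -0.011457·13.2596 = 0.1134  (Qualcomm)
Σw_i=1.0000  μᵀw=0.1330
σ²=wᵀΣw=λ₁·μ_p+λ₂ = 0.314746·0.133 + -0.011457 = 0.030404 ≈ 0.0304


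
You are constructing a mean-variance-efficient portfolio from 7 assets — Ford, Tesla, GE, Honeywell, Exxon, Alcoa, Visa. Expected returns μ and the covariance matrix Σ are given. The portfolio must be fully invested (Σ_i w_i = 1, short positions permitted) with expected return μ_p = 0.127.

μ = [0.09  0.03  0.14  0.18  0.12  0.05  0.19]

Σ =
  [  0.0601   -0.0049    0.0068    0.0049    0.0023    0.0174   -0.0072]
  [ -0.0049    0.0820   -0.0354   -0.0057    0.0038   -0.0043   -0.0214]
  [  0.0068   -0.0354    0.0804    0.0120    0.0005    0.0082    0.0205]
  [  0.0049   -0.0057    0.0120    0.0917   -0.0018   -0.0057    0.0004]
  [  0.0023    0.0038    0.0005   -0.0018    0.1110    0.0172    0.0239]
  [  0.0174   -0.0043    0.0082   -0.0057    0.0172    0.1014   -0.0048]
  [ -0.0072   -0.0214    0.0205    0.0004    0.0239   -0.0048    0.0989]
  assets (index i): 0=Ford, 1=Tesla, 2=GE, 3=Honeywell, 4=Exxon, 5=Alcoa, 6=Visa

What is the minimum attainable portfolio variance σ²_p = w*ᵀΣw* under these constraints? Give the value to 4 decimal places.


x=Σ⁻¹μ = [1.4417  1.7662  1.5963  1.8072  0.5472  0.2927  1.9520]
y=Σ⁻¹𝟙 = [15.1307  24.3180  16.4410  9.9445  4.1346  7.4113  12.3871]
a=μᵀx=1.182703  b=𝟙ᵀx=9.403326  c=𝟙ᵀy=89.767239  D=ac−b²=17.745461
λ₁=(c·0.127−b)/D = (89.767239·0.127−9.403326)/17.745461 = 0.112542
λ₂=(a−b·0.127)/D = (1.182703−9.403326·0.127)/17.745461 = -0.000649
w* = 0.112542·x + -0.000649·y:
  w_0 = 0.112542·1.4417 + -0.000649·15.1307 = 0.1524  (Ford)
  w_1 = 0.112542·1.7662 + -0.000649·24.3180 = 0.1830  (Tesla)
  w_2 = 0.112542·1.5963 + -0.000649·16.4410 = 0.1690  (GE)
  w_3 = 0.112542·1.8072 + -0.000649·9.9445 = 0.1969  (Honeywell)
  w_4 = 0.112542·0.5472 + -0.000649·4.1346 = 0.0589  (Exxon)
  w_5 = 0.112542·0.2927 + -0.000649·7.4113 = 0.0281  (Alcoa)
  w_6 = 0.112542·1.9520 + -0.000649·12.3871 = 0.2116  (Visa)
Σw_i=1.0000  μᵀw=0.1270
σ²=wᵀΣw=λ₁·μ_p+λ₂ = 0.112542·0.127 + -0.000649 = 0.013644 ≈ 0.0136

0.0136


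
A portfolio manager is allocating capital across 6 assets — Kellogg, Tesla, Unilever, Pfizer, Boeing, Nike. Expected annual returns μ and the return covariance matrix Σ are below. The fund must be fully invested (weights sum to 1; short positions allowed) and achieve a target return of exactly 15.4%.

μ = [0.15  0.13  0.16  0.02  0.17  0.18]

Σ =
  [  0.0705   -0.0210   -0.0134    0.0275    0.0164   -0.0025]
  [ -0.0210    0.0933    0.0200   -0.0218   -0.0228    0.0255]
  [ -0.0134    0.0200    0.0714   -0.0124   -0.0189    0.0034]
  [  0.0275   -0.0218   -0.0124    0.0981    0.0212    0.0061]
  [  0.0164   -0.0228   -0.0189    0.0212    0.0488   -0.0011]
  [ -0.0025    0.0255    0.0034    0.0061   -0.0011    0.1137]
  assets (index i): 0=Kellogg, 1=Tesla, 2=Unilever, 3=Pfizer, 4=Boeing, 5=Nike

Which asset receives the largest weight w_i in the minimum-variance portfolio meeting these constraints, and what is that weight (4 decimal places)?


Boeing (0.3403)

x=Σ⁻¹μ = [2.5061  2.0079  3.3400  -0.8418  5.2655  1.1841]
y=Σ⁻¹𝟙 = [14.1464  16.7061  20.4653  5.9717  28.9809  4.7074]
a=μᵀx=2.262769  b=𝟙ᵀx=13.461731  c=𝟙ᵀy=90.977883  D=ac−b²=24.643771
λ₁=(c·0.154−b)/D = (90.977883·0.154−13.461731)/24.643771 = 0.022272
λ₂=(a−b·0.154)/D = (2.262769−13.461731·0.154)/24.643771 = 0.007696
w* = 0.022272·x + 0.007696·y:
  w_0 = 0.022272·2.5061 + 0.007696·14.1464 = 0.1647  (Kellogg)
  w_1 = 0.022272·2.0079 + 0.007696·16.7061 = 0.1733  (Tesla)
  w_2 = 0.022272·3.3400 + 0.007696·20.4653 = 0.2319  (Unilever)
  w_3 = 0.022272·-0.8418 + 0.007696·5.9717 = 0.0272  (Pfizer)
  w_4 = 0.022272·5.2655 + 0.007696·28.9809 = 0.3403  (Boeing)
  w_5 = 0.022272·1.1841 + 0.007696·4.7074 = 0.0626  (Nike)
Σw_i=1.0000  μᵀw=0.1540
σ²=wᵀΣw=λ₁·μ_p+λ₂ = 0.022272·0.154 + 0.007696 = 0.011126 ≈ 0.0111


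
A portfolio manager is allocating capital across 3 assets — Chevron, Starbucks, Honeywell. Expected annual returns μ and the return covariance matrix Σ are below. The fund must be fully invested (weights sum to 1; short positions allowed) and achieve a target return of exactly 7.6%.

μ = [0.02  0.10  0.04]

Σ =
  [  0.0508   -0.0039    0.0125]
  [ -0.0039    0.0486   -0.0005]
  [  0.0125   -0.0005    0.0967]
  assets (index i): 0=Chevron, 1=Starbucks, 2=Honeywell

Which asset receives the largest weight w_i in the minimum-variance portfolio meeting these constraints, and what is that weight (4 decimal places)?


x=Σ⁻¹μ = [0.4652  2.0987  0.3644]
y=Σ⁻¹𝟙 = [19.4361  22.2175  7.9437]
a=μᵀx=0.233747  b=𝟙ᵀx=2.928224  c=𝟙ᵀy=49.597325  D=ac−b²=3.018734
λ₁=(c·0.076−b)/D = (49.597325·0.076−2.928224)/3.018734 = 0.278651
λ₂=(a−b·0.076)/D = (0.233747−2.928224·0.076)/3.018734 = 0.003711
w* = 0.278651·x + 0.003711·y:
  w_0 = 0.278651·0.4652 + 0.003711·19.4361 = 0.2017  (Chevron)
  w_1 = 0.278651·2.0987 + 0.003711·22.2175 = 0.6672  (Starbucks)
  w_2 = 0.278651·0.3644 + 0.003711·7.9437 = 0.1310  (Honeywell)
Σw_i=1.0000  μᵀw=0.0760
σ²=wᵀΣw=λ₁·μ_p+λ₂ = 0.278651·0.076 + 0.003711 = 0.024888 ≈ 0.0249

Starbucks (0.6672)


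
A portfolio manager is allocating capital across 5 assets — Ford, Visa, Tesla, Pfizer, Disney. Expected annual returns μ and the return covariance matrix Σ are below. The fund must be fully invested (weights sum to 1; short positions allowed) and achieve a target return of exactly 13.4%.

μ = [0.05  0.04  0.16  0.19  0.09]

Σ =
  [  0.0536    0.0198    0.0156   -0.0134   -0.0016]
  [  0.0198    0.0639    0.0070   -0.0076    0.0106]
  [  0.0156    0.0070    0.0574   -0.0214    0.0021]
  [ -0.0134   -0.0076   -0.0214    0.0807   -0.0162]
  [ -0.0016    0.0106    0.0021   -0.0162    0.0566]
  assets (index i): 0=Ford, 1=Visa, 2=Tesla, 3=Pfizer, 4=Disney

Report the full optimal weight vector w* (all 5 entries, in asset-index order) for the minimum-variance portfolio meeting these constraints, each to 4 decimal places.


0.1297  0.0372  0.2806  0.3140  0.2384

g=Σ⁻¹μ = [0.8895  -0.0381  3.9761  4.0836  2.6437]
h=Σ⁻¹𝟙 = [17.1704  7.2658  20.7585  26.1506  23.5071]
a=μᵀg=1.692936  b=𝟙ᵀg=11.554758  c=𝟙ᵀh=94.852367  D=ac−b²=27.066599
λ₁=(c·0.134−b)/D = (94.852367·0.134−11.554758)/27.066599 = 0.042689
λ₂=(a−b·0.134)/D = (1.692936−11.554758·0.134)/27.066599 = 0.005342
w* = 0.042689·g + 0.005342·h:
  w_0 = 0.042689·0.8895 + 0.005342·17.1704 = 0.1297  (Ford)
  w_1 = 0.042689·-0.0381 + 0.005342·7.2658 = 0.0372  (Visa)
  w_2 = 0.042689·3.9761 + 0.005342·20.7585 = 0.2806  (Tesla)
  w_3 = 0.042689·4.0836 + 0.005342·26.1506 = 0.3140  (Pfizer)
  w_4 = 0.042689·2.6437 + 0.005342·23.5071 = 0.2384  (Disney)
Σw_i=1.0000  μᵀw=0.1340
σ²=wᵀΣw=λ₁·μ_p+λ₂ = 0.042689·0.134 + 0.005342 = 0.011063 ≈ 0.0111


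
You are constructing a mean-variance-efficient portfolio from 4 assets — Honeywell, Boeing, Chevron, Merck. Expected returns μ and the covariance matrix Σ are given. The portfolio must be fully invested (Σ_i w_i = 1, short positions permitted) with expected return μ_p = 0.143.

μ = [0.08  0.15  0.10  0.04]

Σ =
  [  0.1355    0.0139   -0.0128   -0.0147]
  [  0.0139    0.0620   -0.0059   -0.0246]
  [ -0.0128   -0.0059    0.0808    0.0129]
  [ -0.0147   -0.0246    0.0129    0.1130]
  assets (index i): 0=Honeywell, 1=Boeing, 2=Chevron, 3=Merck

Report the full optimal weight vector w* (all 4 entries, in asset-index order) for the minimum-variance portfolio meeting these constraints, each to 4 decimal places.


-0.0271  0.7975  0.2726  -0.0430

p=Σ⁻¹μ = [0.5307  2.7772  1.3857  0.8694]
q=Σ⁻¹𝟙 = [7.8889  20.7210  13.0805  12.8935]
a=μᵀp=0.632384  b=𝟙ᵀp=5.563044  c=𝟙ᵀq=54.583831  D=ac−b²=3.570475
λ₁=(c·0.143−b)/D = (54.583831·0.143−5.563044)/3.570475 = 0.628052
λ₂=(a−b·0.143)/D = (0.632384−5.563044·0.143)/3.570475 = -0.045689
w* = 0.628052·p + -0.045689·q:
  w_0 = 0.628052·0.5307 + -0.045689·7.8889 = -0.0271  (Honeywell)
  w_1 = 0.628052·2.7772 + -0.045689·20.7210 = 0.7975  (Boeing)
  w_2 = 0.628052·1.3857 + -0.045689·13.0805 = 0.2726  (Chevron)
  w_3 = 0.628052·0.8694 + -0.045689·12.8935 = -0.0430  (Merck)
Σw_i=1.0000  μᵀw=0.1430
σ²=wᵀΣw=λ₁·μ_p+λ₂ = 0.628052·0.143 + -0.045689 = 0.044122 ≈ 0.0441


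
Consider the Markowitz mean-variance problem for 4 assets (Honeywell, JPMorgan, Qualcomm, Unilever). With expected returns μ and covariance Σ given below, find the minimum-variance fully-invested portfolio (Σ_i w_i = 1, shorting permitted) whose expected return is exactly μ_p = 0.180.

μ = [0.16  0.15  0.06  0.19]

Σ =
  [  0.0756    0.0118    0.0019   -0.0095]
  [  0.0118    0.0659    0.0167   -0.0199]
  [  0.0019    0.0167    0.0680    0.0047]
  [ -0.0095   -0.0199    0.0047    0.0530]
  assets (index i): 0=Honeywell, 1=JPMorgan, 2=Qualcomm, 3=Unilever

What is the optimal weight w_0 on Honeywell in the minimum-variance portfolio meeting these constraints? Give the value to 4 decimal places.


g=Σ⁻¹μ = [2.2400  3.6114  -0.4391  5.3813]
h=Σ⁻¹𝟙 = [13.5330  19.2047  7.6883  27.8227]
a=μᵀg=1.896207  b=𝟙ᵀg=10.793579  c=𝟙ᵀh=68.248582  D=ac−b²=12.912114
λ₁=(c·0.180−b)/D = (68.248582·0.180−10.793579)/12.912114 = 0.115486
λ₂=(a−b·0.180)/D = (1.896207−10.793579·0.180)/12.912114 = -0.003612
w* = 0.115486·g + -0.003612·h:
  w_0 = 0.115486·2.2400 + -0.003612·13.5330 = 0.2098  (Honeywell)
  w_1 = 0.115486·3.6114 + -0.003612·19.2047 = 0.3477  (JPMorgan)
  w_2 = 0.115486·-0.4391 + -0.003612·7.6883 = -0.0785  (Qualcomm)
  w_3 = 0.115486·5.3813 + -0.003612·27.8227 = 0.5210  (Unilever)
Σw_i=1.0000  μᵀw=0.1800
σ²=wᵀΣw=λ₁·μ_p+λ₂ = 0.115486·0.180 + -0.003612 = 0.017176 ≈ 0.0172

0.2098


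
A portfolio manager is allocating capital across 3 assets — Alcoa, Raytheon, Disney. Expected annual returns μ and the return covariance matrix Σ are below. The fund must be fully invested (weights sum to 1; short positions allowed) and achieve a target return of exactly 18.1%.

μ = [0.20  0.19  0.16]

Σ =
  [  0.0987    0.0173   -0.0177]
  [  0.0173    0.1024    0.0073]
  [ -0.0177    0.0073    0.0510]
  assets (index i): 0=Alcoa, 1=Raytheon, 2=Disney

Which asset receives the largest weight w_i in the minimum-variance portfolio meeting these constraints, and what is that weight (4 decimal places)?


x=Σ⁻¹μ = [2.5129  1.1569  3.8438]
y=Σ⁻¹𝟙 = [13.2999  5.8515  23.3861]
a=μᵀx=1.337391  b=𝟙ᵀx=7.513552  c=𝟙ᵀy=42.537564  D=ac−b²=0.435865
λ₁=(c·0.181−b)/D = (42.537564·0.181−7.513552)/0.435865 = 0.426156
λ₂=(a−b·0.181)/D = (1.337391−7.513552·0.181)/0.435865 = -0.051765
w* = 0.426156·x + -0.051765·y:
  w_0 = 0.426156·2.5129 + -0.051765·13.2999 = 0.3824  (Alcoa)
  w_1 = 0.426156·1.1569 + -0.051765·5.8515 = 0.1901  (Raytheon)
  w_2 = 0.426156·3.8438 + -0.051765·23.3861 = 0.4275  (Disney)
Σw_i=1.0000  μᵀw=0.1810
σ²=wᵀΣw=λ₁·μ_p+λ₂ = 0.426156·0.181 + -0.051765 = 0.025370 ≈ 0.0254

Disney (0.4275)


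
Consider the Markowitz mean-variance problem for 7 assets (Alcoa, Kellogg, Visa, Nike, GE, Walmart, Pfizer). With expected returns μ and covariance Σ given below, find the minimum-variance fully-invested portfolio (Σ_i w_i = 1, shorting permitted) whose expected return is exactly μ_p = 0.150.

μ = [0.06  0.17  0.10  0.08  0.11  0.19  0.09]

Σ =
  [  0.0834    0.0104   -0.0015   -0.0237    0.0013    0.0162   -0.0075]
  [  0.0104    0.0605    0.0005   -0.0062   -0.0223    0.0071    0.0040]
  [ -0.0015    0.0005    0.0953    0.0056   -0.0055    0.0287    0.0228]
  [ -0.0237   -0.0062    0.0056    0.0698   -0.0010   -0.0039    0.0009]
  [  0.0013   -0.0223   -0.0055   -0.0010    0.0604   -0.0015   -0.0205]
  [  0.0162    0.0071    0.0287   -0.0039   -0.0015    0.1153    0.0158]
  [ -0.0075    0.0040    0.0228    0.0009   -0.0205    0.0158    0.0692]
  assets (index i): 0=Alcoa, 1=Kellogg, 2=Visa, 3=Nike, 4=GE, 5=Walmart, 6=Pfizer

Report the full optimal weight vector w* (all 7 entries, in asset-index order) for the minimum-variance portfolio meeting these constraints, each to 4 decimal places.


-0.0797  0.4276  0.0042  0.0610  0.3274  0.1742  0.0853

g=Σ⁻¹μ = [0.6248  4.1362  0.3839  1.7873  4.0871  1.0564  1.9491]
h=Σ⁻¹𝟙 = [16.1757  27.1157  5.4849  22.0781  34.7581  1.4808  22.5011]
a=μᵀg=1.747726  b=𝟙ᵀg=14.024803  c=𝟙ᵀh=129.594480  D=ac−b²=29.800555
λ₁=(c·0.150−b)/D = (129.594480·0.150−14.024803)/29.800555 = 0.181687
λ₂=(a−b·0.150)/D = (1.747726−14.024803·0.150)/29.800555 = -0.011946
w* = 0.181687·g + -0.011946·h:
  w_0 = 0.181687·0.6248 + -0.011946·16.1757 = -0.0797  (Alcoa)
  w_1 = 0.181687·4.1362 + -0.011946·27.1157 = 0.4276  (Kellogg)
  w_2 = 0.181687·0.3839 + -0.011946·5.4849 = 0.0042  (Visa)
  w_3 = 0.181687·1.7873 + -0.011946·22.0781 = 0.0610  (Nike)
  w_4 = 0.181687·4.0871 + -0.011946·34.7581 = 0.3274  (GE)
  w_5 = 0.181687·1.0564 + -0.011946·1.4808 = 0.1742  (Walmart)
  w_6 = 0.181687·1.9491 + -0.011946·22.5011 = 0.0853  (Pfizer)
Σw_i=1.0000  μᵀw=0.1500
σ²=wᵀΣw=λ₁·μ_p+λ₂ = 0.181687·0.150 + -0.011946 = 0.015307 ≈ 0.0153
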